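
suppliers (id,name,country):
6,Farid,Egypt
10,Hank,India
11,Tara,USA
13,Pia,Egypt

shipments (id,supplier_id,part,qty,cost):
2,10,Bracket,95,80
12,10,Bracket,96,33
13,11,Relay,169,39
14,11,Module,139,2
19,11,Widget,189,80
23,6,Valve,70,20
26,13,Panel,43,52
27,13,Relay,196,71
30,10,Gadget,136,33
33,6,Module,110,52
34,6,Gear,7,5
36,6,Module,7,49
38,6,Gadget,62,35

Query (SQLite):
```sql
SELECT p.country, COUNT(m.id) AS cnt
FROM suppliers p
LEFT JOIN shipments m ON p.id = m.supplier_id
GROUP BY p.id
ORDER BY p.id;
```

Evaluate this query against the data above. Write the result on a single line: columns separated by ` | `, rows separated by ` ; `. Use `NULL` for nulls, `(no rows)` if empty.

LEFT JOIN keeps every suppliers row; unmatched ones get NULL for shipments columns.
Group by suppliers.id and compute COUNT(m.id). COUNT(col) of an all-NULL group is 0.
  6: ids {23, 33, 34, 36, 38} → COUNT(m.id)=5
  10: ids {2, 12, 30} → COUNT(m.id)=3
  11: ids {13, 14, 19} → COUNT(m.id)=3
  13: ids {26, 27} → COUNT(m.id)=2

Egypt | 5 ; India | 3 ; USA | 3 ; Egypt | 2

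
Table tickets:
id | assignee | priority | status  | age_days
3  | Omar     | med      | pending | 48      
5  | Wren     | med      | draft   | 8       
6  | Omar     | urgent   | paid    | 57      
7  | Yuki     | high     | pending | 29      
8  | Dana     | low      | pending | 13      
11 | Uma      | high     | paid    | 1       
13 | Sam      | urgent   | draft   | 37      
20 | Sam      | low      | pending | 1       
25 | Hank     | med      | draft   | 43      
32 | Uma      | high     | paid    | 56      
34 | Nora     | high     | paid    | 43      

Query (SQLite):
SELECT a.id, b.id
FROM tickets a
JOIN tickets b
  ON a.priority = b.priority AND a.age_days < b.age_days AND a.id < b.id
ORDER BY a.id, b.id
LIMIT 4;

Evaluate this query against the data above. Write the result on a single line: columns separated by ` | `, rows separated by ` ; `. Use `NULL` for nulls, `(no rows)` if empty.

5 | 25 ; 7 | 32 ; 7 | 34 ; 11 | 32

Pairs (a,b) with same priority, a.age_days < b.age_days, a.id < b.id.
priority groups: high:{7,11,32,34} low:{8,20} med:{3,5,25} urgent:{6,13}
Ordered by (a.id, b.id); first 4.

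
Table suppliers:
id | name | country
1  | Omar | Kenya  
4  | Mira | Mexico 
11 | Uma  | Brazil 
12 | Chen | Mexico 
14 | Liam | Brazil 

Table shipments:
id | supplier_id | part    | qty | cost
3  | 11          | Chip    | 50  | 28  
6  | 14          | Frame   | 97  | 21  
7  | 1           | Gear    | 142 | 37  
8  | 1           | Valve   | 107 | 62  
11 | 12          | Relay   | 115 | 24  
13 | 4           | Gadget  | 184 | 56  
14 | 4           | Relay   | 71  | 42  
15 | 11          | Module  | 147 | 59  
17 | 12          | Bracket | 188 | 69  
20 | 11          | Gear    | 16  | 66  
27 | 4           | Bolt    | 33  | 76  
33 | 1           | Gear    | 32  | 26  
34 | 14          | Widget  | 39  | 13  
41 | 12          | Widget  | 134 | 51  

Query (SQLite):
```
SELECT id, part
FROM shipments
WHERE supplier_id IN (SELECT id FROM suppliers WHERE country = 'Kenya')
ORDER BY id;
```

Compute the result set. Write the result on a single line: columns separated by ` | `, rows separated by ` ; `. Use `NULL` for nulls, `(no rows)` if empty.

Inner query: suppliers.id where country = 'Kenya'.
Outer: keep shipments rows whose supplier_id is in that set.
Inner query → {1}

7 | Gear ; 8 | Valve ; 33 | Gear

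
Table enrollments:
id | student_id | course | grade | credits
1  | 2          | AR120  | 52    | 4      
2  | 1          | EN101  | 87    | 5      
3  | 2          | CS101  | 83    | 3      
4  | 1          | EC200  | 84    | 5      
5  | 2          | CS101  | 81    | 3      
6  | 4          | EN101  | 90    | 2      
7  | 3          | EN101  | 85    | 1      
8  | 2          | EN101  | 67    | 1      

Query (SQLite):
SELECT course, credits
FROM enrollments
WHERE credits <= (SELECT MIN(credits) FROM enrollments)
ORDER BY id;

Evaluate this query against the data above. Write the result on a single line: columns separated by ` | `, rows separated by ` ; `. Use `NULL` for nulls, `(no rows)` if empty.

EN101 | 1 ; EN101 | 1

Scalar subquery: MIN(credits) over all enrollments rows = 1.
Keep rows where credits <= that value.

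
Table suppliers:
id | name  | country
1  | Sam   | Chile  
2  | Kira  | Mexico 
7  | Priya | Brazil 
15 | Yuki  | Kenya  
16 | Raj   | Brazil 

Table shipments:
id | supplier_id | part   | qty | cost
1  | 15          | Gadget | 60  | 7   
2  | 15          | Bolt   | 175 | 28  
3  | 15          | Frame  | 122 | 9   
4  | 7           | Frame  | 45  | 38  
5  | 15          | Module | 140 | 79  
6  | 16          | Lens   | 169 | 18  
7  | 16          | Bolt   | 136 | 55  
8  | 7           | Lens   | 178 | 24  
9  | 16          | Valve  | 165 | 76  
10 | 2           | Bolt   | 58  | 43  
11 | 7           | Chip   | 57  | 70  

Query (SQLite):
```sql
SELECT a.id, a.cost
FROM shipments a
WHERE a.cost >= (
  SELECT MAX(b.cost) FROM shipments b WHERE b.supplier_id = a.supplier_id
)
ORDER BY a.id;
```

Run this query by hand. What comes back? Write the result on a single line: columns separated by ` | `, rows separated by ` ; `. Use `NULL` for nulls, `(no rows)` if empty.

5 | 79 ; 9 | 76 ; 10 | 43 ; 11 | 70

For each shipments row a, compute MAX(cost) over rows sharing a.supplier_id.
Keep row a if a.cost >= that per-group MAX.
  supplier_id=2: MAX(cost) = 43
  supplier_id=7: MAX(cost) = 70
  supplier_id=15: MAX(cost) = 79
  supplier_id=16: MAX(cost) = 76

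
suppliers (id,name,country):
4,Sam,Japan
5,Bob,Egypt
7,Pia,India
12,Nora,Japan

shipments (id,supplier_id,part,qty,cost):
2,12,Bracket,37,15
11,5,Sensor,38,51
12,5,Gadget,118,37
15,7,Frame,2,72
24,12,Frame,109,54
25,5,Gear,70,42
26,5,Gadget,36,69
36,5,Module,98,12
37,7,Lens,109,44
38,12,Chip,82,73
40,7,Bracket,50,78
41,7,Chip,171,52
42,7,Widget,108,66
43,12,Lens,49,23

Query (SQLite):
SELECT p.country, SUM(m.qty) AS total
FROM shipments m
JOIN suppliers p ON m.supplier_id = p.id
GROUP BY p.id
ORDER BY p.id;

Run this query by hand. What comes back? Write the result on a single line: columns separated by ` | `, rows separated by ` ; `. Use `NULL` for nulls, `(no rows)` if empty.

Egypt | 360 ; India | 440 ; Japan | 277

Join each shipments row to its suppliers via supplier_id.
Group joined rows by suppliers.id; compute SUM(m.qty) per group.
  5: ids {11, 12, 25, 26, 36} → SUM(m.qty)=360
  7: ids {15, 37, 40, 41, 42} → SUM(m.qty)=440
  12: ids {2, 24, 38, 43} → SUM(m.qty)=277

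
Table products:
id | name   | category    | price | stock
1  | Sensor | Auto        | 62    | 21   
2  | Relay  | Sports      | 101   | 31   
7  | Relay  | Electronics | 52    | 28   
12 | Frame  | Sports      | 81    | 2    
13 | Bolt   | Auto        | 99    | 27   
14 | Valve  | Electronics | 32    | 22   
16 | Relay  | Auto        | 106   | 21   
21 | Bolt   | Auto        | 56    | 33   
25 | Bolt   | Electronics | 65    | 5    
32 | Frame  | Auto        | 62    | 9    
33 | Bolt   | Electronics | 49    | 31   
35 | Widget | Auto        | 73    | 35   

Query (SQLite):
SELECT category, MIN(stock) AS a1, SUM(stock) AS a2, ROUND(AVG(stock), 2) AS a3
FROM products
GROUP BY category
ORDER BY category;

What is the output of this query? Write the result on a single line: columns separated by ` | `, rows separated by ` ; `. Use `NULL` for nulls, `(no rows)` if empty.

Auto | 9 | 146 | 24.33 ; Electronics | 5 | 86 | 21.5 ; Sports | 2 | 33 | 16.5

Group products by category.
Per group compute: MIN(stock), SUM(stock), ROUND(AVG(stock), 2).
  Auto: ids {1, 13, 16, 21, 32, 35} → MIN(stock)=9, SUM(stock)=146, ROUND(AVG(stock), 2)=24.33
  Electronics: ids {7, 14, 25, 33} → MIN(stock)=5, SUM(stock)=86, ROUND(AVG(stock), 2)=21.5
  Sports: ids {2, 12} → MIN(stock)=2, SUM(stock)=33, ROUND(AVG(stock), 2)=16.5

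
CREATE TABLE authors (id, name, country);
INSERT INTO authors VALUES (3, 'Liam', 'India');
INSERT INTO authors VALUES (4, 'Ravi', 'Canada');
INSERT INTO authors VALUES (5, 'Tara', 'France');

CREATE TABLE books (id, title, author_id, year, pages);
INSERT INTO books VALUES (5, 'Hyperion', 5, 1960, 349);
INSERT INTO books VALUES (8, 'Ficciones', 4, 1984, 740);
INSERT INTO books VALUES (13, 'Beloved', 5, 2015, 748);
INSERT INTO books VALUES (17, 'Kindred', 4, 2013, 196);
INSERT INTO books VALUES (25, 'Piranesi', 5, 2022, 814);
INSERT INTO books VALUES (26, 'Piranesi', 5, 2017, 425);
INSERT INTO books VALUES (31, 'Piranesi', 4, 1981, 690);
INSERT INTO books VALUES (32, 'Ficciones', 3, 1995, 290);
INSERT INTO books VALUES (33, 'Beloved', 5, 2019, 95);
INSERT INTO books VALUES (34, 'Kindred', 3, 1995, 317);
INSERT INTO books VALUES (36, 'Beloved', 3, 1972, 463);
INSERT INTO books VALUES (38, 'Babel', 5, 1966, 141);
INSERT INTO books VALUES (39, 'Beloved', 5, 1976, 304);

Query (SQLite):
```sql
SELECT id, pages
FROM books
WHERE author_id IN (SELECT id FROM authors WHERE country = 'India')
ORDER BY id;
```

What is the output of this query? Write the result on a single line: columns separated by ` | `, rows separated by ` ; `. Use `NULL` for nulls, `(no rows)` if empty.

Inner query: authors.id where country = 'India'.
Outer: keep books rows whose author_id is in that set.
Inner query → {3}

32 | 290 ; 34 | 317 ; 36 | 463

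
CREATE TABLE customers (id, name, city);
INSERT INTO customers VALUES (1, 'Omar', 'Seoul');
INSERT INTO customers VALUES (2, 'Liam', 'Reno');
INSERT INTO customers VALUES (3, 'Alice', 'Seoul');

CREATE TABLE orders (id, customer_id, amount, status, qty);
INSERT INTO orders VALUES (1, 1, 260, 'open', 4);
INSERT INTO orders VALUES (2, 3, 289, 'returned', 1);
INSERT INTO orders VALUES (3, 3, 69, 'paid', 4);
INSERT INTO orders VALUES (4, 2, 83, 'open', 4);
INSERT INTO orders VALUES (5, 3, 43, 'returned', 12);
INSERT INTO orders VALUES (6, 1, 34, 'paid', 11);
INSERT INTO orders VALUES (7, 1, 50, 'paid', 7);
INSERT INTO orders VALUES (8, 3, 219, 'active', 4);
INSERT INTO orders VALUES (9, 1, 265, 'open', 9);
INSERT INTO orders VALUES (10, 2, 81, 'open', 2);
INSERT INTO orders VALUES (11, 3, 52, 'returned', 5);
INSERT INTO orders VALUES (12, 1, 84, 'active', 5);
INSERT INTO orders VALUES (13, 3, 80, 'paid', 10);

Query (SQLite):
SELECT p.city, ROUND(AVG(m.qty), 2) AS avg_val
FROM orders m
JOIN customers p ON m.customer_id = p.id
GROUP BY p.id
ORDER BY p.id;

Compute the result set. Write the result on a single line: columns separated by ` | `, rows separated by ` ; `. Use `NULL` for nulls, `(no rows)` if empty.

Seoul | 7.2 ; Reno | 3 ; Seoul | 6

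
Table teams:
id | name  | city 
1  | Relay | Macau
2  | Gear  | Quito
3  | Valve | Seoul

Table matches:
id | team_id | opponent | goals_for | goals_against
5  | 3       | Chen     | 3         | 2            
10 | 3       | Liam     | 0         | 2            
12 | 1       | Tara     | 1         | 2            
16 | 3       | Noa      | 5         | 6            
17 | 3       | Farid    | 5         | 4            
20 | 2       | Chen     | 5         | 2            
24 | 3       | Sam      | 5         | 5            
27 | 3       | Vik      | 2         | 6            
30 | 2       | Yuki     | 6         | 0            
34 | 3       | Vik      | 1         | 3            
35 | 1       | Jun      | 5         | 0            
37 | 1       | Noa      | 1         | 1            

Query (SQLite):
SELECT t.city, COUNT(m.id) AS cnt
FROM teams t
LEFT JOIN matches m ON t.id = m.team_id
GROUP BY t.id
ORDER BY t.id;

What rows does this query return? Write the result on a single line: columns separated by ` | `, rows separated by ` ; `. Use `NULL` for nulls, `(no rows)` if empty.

Macau | 3 ; Quito | 2 ; Seoul | 7

LEFT JOIN keeps every teams row; unmatched ones get NULL for matches columns.
Group by teams.id and compute COUNT(m.id). COUNT(col) of an all-NULL group is 0.
  1: ids {12, 35, 37} → COUNT(m.id)=3
  2: ids {20, 30} → COUNT(m.id)=2
  3: ids {5, 10, 16, 17, 24, 27, 34} → COUNT(m.id)=7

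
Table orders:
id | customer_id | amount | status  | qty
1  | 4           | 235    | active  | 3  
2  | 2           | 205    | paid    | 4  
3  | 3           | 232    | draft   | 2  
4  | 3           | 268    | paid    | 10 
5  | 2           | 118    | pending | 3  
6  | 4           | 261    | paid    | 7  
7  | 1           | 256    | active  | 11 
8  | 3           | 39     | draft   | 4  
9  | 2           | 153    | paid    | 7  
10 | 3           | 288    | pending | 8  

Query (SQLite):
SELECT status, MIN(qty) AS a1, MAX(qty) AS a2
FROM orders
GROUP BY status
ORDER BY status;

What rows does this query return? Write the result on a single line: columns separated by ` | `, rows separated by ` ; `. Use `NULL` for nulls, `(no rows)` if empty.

Group orders by status.
Per group compute: MIN(qty), MAX(qty).
  active: ids {1, 7} → MIN(qty)=3, MAX(qty)=11
  draft: ids {3, 8} → MIN(qty)=2, MAX(qty)=4
  paid: ids {2, 4, 6, 9} → MIN(qty)=4, MAX(qty)=10
  pending: ids {5, 10} → MIN(qty)=3, MAX(qty)=8

active | 3 | 11 ; draft | 2 | 4 ; paid | 4 | 10 ; pending | 3 | 8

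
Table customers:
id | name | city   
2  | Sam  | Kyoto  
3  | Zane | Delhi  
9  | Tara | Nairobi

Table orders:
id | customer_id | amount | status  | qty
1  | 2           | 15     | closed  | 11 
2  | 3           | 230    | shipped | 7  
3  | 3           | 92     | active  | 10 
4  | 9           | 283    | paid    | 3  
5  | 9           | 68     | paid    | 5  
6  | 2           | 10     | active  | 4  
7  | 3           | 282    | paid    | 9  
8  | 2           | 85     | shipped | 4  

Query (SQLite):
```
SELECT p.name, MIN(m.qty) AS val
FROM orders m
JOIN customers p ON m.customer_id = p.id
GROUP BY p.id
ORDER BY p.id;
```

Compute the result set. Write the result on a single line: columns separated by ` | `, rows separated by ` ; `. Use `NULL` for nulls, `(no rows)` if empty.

Join each orders row to its customers via customer_id.
Group joined rows by customers.id; compute MIN(m.qty) per group.
  2: ids {1, 6, 8} → MIN(m.qty)=4
  3: ids {2, 3, 7} → MIN(m.qty)=7
  9: ids {4, 5} → MIN(m.qty)=3

Sam | 4 ; Zane | 7 ; Tara | 3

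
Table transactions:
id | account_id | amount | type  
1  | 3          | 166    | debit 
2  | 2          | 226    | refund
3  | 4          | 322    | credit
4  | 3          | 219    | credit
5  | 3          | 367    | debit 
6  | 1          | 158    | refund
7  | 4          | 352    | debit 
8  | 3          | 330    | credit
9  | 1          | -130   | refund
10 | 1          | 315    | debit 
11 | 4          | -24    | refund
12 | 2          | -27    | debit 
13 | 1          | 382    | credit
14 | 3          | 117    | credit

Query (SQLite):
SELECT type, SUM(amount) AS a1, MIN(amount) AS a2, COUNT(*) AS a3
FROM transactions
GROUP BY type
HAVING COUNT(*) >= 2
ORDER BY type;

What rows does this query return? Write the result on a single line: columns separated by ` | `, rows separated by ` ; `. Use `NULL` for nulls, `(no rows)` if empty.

credit | 1370 | 117 | 5 ; debit | 1173 | -27 | 5 ; refund | 230 | -130 | 4

Group transactions by type.
Per group compute: SUM(amount), MIN(amount), COUNT(*).
HAVING: drop groups with fewer than 2 rows.
  credit: ids {3, 4, 8, 13, 14} → SUM(amount)=1370, MIN(amount)=117, COUNT(*)=5
  debit: ids {1, 5, 7, 10, 12} → SUM(amount)=1173, MIN(amount)=-27, COUNT(*)=5
  refund: ids {2, 6, 9, 11} → SUM(amount)=230, MIN(amount)=-130, COUNT(*)=4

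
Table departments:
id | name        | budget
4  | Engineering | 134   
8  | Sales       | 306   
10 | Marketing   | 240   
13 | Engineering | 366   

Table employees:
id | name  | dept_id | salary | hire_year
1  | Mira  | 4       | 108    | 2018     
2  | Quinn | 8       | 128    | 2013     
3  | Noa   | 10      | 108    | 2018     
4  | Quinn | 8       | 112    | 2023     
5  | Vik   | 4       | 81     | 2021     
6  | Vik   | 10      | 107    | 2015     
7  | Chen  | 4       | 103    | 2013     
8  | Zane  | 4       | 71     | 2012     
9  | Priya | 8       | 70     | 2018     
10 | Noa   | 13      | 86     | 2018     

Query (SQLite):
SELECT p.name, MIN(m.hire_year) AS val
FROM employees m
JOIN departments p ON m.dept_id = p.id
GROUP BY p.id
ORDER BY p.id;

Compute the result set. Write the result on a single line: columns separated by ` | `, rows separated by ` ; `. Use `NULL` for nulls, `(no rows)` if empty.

Join each employees row to its departments via dept_id.
Group joined rows by departments.id; compute MIN(m.hire_year) per group.
  4: ids {1, 5, 7, 8} → MIN(m.hire_year)=2012
  8: ids {2, 4, 9} → MIN(m.hire_year)=2013
  10: ids {3, 6} → MIN(m.hire_year)=2015
  13: ids {10} → MIN(m.hire_year)=2018

Engineering | 2012 ; Sales | 2013 ; Marketing | 2015 ; Engineering | 2018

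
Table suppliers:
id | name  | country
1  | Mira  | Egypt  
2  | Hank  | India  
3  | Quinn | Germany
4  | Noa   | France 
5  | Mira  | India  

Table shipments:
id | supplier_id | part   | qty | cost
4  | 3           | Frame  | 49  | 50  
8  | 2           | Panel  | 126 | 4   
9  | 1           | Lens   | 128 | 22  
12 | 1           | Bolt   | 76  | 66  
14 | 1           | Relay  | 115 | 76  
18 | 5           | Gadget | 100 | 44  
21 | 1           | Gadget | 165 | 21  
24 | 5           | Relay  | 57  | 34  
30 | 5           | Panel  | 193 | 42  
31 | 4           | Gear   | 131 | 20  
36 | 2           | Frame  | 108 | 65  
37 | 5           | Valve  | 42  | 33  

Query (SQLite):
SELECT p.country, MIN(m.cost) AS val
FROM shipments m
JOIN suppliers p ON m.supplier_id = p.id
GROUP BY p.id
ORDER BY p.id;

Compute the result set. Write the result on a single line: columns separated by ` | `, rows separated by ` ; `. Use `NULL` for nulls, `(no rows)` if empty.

Join each shipments row to its suppliers via supplier_id.
Group joined rows by suppliers.id; compute MIN(m.cost) per group.
  1: ids {9, 12, 14, 21} → MIN(m.cost)=21
  2: ids {8, 36} → MIN(m.cost)=4
  3: ids {4} → MIN(m.cost)=50
  4: ids {31} → MIN(m.cost)=20
  5: ids {18, 24, 30, 37} → MIN(m.cost)=33

Egypt | 21 ; India | 4 ; Germany | 50 ; France | 20 ; India | 33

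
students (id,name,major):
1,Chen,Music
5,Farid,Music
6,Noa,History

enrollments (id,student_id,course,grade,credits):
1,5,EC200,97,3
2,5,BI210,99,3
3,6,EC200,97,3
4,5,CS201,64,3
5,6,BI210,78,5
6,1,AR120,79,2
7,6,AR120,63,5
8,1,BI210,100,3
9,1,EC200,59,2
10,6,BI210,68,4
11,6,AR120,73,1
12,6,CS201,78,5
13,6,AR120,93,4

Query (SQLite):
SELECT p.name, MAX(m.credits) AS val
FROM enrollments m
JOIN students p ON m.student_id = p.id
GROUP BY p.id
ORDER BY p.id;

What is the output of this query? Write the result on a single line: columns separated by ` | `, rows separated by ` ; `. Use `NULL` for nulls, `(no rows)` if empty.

Chen | 3 ; Farid | 3 ; Noa | 5

Join each enrollments row to its students via student_id.
Group joined rows by students.id; compute MAX(m.credits) per group.
  1: ids {6, 8, 9} → MAX(m.credits)=3
  5: ids {1, 2, 4} → MAX(m.credits)=3
  6: ids {3, 5, 7, 10, 11, 12, 13} → MAX(m.credits)=5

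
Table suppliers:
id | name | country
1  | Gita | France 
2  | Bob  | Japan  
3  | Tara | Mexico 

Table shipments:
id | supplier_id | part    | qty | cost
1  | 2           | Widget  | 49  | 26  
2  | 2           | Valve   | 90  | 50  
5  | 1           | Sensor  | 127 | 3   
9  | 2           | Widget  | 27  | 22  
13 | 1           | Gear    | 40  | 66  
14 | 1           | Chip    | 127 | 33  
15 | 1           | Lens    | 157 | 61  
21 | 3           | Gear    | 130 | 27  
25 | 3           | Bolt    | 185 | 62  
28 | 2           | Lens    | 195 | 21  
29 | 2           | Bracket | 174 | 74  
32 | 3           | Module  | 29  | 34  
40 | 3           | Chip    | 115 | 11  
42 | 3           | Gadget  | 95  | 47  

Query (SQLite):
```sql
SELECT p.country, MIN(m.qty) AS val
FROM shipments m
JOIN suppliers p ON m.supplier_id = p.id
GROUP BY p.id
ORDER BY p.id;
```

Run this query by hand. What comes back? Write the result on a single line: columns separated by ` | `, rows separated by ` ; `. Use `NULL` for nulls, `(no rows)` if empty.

Join each shipments row to its suppliers via supplier_id.
Group joined rows by suppliers.id; compute MIN(m.qty) per group.
  1: ids {5, 13, 14, 15} → MIN(m.qty)=40
  2: ids {1, 2, 9, 28, 29} → MIN(m.qty)=27
  3: ids {21, 25, 32, 40, 42} → MIN(m.qty)=29

France | 40 ; Japan | 27 ; Mexico | 29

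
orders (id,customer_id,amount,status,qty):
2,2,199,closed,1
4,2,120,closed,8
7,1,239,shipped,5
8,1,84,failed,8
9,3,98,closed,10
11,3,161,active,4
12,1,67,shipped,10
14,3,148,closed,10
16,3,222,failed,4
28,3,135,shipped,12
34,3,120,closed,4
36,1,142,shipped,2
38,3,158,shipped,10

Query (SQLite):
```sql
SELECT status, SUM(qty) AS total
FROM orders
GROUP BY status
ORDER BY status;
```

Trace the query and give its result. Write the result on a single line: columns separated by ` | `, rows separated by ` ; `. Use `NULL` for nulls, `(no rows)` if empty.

Partition orders by status; compute SUM(qty) within each group.
  active: ids {11} → SUM(qty)=4
  closed: ids {2, 4, 9, 14, 34} → SUM(qty)=33
  failed: ids {8, 16} → SUM(qty)=12
  shipped: ids {7, 12, 28, 36, 38} → SUM(qty)=39

active | 4 ; closed | 33 ; failed | 12 ; shipped | 39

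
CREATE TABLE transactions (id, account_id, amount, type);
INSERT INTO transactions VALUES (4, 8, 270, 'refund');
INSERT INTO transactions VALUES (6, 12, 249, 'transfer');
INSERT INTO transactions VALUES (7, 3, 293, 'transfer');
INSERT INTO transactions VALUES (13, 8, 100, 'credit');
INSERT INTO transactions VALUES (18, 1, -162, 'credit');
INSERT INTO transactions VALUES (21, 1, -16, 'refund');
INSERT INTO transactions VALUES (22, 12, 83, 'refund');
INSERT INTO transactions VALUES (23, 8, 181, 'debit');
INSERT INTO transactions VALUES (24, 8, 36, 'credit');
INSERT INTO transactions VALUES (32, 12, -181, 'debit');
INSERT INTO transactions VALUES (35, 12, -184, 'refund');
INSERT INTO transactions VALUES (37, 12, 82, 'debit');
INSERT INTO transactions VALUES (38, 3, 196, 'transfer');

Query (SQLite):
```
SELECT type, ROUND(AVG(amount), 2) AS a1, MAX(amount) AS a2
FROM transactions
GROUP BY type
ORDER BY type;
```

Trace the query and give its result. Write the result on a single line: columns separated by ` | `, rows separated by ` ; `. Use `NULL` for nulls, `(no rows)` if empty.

credit | -8.67 | 100 ; debit | 27.33 | 181 ; refund | 38.25 | 270 ; transfer | 246 | 293

Group transactions by type.
Per group compute: ROUND(AVG(amount), 2), MAX(amount).
  credit: ids {13, 18, 24} → ROUND(AVG(amount), 2)=-8.67, MAX(amount)=100
  debit: ids {23, 32, 37} → ROUND(AVG(amount), 2)=27.33, MAX(amount)=181
  refund: ids {4, 21, 22, 35} → ROUND(AVG(amount), 2)=38.25, MAX(amount)=270
  transfer: ids {6, 7, 38} → ROUND(AVG(amount), 2)=246, MAX(amount)=293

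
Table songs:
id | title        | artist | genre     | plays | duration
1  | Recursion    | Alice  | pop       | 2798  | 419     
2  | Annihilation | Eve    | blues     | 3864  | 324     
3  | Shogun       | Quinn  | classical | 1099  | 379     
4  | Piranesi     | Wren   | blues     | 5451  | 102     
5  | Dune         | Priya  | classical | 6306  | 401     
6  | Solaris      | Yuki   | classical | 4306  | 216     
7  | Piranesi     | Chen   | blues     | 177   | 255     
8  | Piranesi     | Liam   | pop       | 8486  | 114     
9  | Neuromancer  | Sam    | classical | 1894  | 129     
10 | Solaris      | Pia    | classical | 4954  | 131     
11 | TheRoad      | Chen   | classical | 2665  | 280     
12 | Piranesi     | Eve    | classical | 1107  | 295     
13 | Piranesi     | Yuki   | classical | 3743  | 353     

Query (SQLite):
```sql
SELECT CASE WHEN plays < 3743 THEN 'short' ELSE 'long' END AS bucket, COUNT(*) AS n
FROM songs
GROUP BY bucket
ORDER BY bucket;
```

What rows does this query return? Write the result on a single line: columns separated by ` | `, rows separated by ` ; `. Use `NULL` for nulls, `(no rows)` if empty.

Bucket rows by plays < 3743 → 'short' else 'long'; count each bucket.

long | 7 ; short | 6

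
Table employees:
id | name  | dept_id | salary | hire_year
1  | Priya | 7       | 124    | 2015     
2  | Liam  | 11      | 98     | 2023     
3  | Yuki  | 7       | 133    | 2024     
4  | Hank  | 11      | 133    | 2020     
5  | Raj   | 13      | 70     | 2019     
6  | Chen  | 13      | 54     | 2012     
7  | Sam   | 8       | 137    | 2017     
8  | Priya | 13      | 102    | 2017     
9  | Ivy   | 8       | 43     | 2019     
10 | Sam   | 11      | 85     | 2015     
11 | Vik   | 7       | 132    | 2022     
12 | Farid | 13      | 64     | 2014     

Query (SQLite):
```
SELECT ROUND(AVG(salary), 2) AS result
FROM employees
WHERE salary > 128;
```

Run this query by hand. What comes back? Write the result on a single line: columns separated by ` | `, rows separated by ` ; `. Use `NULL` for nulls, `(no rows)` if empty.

133.75

Rows where salary > 128 → salary values: [133, 133, 137, 132].
AVG = 535 / 4 (rounded to 2 dp).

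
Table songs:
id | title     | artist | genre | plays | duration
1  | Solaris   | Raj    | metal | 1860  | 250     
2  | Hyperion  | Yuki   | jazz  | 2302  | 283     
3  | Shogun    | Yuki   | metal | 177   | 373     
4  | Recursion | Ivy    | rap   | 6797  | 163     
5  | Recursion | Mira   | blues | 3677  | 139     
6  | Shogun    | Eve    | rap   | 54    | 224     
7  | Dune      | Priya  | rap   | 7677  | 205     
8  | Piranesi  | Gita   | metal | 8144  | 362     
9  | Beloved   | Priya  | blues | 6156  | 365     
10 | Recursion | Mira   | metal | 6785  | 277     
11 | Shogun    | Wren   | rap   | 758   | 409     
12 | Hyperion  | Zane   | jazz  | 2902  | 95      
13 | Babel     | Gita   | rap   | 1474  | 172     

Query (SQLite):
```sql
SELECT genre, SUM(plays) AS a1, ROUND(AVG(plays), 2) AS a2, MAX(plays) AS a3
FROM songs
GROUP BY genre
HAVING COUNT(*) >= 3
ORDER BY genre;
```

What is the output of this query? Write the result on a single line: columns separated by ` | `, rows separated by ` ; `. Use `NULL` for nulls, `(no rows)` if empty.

metal | 16966 | 4241.5 | 8144 ; rap | 16760 | 3352 | 7677

Group songs by genre.
Per group compute: SUM(plays), ROUND(AVG(plays), 2), MAX(plays).
HAVING: drop groups with fewer than 3 rows.
  blues: ids {5, 9} → SUM(plays)=9833, ROUND(AVG(plays), 2)=4916.5, MAX(plays)=6156
  jazz: ids {2, 12} → SUM(plays)=5204, ROUND(AVG(plays), 2)=2602, MAX(plays)=2902
  metal: ids {1, 3, 8, 10} → SUM(plays)=16966, ROUND(AVG(plays), 2)=4241.5, MAX(plays)=8144
  rap: ids {4, 6, 7, 11, 13} → SUM(plays)=16760, ROUND(AVG(plays), 2)=3352, MAX(plays)=7677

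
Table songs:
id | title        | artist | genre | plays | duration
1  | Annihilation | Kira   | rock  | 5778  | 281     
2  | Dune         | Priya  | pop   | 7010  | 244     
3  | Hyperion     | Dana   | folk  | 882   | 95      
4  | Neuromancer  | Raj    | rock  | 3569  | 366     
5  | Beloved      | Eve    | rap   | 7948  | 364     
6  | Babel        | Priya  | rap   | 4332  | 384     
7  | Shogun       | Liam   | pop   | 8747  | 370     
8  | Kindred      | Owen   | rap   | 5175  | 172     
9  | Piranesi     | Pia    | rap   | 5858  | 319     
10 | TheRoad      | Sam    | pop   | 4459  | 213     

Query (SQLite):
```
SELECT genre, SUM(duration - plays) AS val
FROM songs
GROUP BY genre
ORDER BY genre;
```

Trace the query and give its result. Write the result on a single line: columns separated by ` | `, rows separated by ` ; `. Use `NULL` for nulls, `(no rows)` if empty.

folk | -787 ; pop | -19389 ; rap | -22074 ; rock | -8700

For each row compute duration - plays.
Group by genre; take SUM of the expression per group.
  folk: ids {3} → SUM(duration - plays)=-787
  pop: ids {2, 7, 10} → SUM(duration - plays)=-19389
  rap: ids {5, 6, 8, 9} → SUM(duration - plays)=-22074
  rock: ids {1, 4} → SUM(duration - plays)=-8700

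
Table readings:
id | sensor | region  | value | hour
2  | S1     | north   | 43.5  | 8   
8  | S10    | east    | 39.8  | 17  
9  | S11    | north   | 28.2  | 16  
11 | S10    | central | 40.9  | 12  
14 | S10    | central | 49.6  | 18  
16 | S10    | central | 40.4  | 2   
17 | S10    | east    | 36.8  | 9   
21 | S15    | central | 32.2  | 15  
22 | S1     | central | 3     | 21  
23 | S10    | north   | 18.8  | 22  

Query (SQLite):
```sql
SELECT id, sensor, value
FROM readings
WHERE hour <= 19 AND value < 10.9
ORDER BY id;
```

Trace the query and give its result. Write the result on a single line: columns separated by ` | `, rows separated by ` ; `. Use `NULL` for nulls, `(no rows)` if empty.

hour <= 19: ids {2, 8, 9, 11, 14, 16, 17, 21}
value < 10.9: ids {22}
Combine with AND.

(no rows)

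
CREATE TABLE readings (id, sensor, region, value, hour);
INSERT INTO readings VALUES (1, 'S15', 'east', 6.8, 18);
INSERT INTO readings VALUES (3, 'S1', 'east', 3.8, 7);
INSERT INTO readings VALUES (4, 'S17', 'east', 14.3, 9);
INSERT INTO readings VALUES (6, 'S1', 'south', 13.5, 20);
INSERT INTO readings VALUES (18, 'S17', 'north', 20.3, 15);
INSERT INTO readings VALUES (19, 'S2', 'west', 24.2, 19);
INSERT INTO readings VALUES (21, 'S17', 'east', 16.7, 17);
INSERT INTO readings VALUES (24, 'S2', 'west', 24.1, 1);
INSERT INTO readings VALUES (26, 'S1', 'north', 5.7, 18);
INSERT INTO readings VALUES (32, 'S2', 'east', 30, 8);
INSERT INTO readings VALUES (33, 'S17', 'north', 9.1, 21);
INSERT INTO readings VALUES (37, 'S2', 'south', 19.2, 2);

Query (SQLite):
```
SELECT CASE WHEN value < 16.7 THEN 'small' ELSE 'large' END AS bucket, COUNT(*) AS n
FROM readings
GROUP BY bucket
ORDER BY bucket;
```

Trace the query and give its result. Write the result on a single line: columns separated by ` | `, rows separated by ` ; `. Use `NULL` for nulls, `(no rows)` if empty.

Bucket rows by value < 16.7 → 'small' else 'large'; count each bucket.

large | 6 ; small | 6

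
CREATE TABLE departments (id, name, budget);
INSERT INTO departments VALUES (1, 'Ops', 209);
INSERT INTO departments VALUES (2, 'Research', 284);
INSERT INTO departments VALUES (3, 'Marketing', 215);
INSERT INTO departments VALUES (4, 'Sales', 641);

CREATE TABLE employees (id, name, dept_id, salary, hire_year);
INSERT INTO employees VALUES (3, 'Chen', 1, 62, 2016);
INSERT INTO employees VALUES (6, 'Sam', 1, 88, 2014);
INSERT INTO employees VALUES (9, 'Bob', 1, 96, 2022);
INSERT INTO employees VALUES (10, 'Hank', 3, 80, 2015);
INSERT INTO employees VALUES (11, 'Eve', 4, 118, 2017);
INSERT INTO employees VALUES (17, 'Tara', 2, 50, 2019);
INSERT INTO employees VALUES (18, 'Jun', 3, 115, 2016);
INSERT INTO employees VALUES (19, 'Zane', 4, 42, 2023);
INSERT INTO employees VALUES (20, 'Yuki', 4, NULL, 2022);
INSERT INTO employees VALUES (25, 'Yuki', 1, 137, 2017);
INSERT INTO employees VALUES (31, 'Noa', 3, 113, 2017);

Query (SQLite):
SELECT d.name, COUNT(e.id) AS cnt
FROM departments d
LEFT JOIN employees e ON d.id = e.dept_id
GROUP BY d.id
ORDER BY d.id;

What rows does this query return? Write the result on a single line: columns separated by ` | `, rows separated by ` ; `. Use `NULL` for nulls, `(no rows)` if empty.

LEFT JOIN keeps every departments row; unmatched ones get NULL for employees columns.
Group by departments.id and compute COUNT(e.id). COUNT(col) of an all-NULL group is 0.
  1: ids {3, 6, 9, 25} → COUNT(e.id)=4
  2: ids {17} → COUNT(e.id)=1
  3: ids {10, 18, 31} → COUNT(e.id)=3
  4: ids {11, 19, 20} → COUNT(e.id)=3

Ops | 4 ; Research | 1 ; Marketing | 3 ; Sales | 3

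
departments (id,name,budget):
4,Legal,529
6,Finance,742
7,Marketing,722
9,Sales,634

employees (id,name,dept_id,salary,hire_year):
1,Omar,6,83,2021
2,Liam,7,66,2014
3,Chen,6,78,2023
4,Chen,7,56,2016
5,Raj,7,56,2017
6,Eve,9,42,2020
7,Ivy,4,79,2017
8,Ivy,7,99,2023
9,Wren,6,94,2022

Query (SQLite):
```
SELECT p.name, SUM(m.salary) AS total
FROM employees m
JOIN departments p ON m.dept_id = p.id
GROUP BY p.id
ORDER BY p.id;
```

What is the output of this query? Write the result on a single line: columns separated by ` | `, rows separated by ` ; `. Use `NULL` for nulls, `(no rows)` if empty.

Legal | 79 ; Finance | 255 ; Marketing | 277 ; Sales | 42

Join each employees row to its departments via dept_id.
Group joined rows by departments.id; compute SUM(m.salary) per group.
  4: ids {7} → SUM(m.salary)=79
  6: ids {1, 3, 9} → SUM(m.salary)=255
  7: ids {2, 4, 5, 8} → SUM(m.salary)=277
  9: ids {6} → SUM(m.salary)=42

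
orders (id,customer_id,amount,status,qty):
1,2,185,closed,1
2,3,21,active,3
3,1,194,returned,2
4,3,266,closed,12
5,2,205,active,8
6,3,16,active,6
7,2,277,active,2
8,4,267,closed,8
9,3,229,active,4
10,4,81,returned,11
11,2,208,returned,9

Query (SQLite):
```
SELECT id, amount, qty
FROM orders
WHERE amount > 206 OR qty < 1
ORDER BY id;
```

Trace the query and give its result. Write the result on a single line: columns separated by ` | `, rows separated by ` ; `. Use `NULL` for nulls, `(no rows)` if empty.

amount > 206: ids {4, 7, 8, 9, 11}
qty < 1: ids { }
Combine with OR.

4 | 266 | 12 ; 7 | 277 | 2 ; 8 | 267 | 8 ; 9 | 229 | 4 ; 11 | 208 | 9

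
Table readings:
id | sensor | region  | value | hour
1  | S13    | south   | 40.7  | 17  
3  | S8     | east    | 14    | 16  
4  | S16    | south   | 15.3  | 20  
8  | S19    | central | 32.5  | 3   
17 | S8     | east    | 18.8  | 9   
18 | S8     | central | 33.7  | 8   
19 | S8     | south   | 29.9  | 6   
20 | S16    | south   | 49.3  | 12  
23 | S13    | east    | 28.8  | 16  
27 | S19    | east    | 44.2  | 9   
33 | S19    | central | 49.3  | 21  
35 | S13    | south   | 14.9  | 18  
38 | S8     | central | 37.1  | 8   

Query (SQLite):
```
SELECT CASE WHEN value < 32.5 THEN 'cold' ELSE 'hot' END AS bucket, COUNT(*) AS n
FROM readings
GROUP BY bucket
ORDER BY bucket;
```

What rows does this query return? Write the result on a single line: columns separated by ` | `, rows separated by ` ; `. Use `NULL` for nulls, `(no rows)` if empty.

cold | 6 ; hot | 7

Bucket rows by value < 32.5 → 'cold' else 'hot'; count each bucket.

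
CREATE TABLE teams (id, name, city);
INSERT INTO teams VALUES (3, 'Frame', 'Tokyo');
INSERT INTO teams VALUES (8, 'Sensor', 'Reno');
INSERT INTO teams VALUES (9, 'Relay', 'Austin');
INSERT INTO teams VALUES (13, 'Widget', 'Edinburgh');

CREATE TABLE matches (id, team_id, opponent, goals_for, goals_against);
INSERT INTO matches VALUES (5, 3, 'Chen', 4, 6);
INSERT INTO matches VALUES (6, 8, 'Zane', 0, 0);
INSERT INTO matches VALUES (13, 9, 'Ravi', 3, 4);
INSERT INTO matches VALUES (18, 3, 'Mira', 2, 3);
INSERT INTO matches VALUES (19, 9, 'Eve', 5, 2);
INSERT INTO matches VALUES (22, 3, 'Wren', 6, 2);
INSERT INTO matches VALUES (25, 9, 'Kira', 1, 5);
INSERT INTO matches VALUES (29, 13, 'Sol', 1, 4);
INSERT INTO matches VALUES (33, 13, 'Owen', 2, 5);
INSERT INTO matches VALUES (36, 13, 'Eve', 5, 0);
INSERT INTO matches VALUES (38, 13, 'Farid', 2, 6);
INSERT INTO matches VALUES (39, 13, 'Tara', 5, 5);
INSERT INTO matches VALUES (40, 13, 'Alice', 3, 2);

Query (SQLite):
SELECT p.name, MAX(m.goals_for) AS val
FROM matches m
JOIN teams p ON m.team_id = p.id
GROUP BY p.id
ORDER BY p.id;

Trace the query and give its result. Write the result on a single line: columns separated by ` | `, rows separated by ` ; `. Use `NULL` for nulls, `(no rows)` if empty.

Join each matches row to its teams via team_id.
Group joined rows by teams.id; compute MAX(m.goals_for) per group.
  3: ids {5, 18, 22} → MAX(m.goals_for)=6
  8: ids {6} → MAX(m.goals_for)=0
  9: ids {13, 19, 25} → MAX(m.goals_for)=5
  13: ids {29, 33, 36, 38, 39, 40} → MAX(m.goals_for)=5

Frame | 6 ; Sensor | 0 ; Relay | 5 ; Widget | 5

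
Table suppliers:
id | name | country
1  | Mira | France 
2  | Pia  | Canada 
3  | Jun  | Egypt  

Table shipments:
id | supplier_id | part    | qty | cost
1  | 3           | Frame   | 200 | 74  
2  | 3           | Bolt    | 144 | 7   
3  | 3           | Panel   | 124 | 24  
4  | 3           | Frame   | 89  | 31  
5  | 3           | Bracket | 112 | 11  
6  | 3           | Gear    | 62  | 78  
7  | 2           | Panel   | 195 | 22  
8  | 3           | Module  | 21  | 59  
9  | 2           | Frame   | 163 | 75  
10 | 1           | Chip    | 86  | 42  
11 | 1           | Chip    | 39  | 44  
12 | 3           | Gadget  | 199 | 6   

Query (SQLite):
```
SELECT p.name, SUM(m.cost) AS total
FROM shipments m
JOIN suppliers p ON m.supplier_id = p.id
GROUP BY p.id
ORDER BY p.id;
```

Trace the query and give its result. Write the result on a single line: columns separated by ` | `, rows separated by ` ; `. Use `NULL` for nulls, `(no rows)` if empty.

Mira | 86 ; Pia | 97 ; Jun | 290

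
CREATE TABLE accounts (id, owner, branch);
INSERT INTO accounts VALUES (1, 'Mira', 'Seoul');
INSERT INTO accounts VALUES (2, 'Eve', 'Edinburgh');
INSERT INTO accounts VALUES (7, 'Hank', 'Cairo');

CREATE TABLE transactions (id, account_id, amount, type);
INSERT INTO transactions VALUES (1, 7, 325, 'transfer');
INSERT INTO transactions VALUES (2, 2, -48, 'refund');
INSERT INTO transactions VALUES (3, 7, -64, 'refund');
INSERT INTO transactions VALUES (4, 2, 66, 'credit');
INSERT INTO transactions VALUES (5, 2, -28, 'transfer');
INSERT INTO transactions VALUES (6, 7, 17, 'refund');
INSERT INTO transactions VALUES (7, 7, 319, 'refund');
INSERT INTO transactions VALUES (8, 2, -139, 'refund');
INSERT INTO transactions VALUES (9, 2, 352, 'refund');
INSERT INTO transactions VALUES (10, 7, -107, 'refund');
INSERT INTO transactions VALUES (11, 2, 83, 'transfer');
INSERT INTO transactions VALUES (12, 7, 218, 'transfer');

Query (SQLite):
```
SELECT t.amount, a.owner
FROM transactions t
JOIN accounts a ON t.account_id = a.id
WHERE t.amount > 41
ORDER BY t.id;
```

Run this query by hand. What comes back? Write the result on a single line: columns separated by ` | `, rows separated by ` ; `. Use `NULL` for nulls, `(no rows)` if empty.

Each transactions row matches the accounts row where account_id = accounts.id.
Then keep rows with t.amount > 41.

325 | Hank ; 66 | Eve ; 319 | Hank ; 352 | Eve ; 83 | Eve ; 218 | Hank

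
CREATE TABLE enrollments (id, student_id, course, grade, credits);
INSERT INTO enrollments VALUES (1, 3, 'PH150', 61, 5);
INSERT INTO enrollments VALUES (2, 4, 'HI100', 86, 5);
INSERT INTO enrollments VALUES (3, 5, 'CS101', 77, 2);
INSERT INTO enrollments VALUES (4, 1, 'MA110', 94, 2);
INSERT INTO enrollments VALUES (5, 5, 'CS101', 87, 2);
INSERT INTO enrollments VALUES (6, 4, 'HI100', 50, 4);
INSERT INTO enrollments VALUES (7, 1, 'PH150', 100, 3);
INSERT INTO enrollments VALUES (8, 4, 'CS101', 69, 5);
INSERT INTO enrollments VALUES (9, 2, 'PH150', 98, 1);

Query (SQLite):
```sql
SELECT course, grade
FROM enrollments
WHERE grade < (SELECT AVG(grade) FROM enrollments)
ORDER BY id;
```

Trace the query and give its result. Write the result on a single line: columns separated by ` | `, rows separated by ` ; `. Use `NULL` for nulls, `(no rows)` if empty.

Scalar subquery: AVG(grade) over all enrollments rows = 80.222222 (≈; comparison uses full precision).
Keep rows where grade < that value.

PH150 | 61 ; CS101 | 77 ; HI100 | 50 ; CS101 | 69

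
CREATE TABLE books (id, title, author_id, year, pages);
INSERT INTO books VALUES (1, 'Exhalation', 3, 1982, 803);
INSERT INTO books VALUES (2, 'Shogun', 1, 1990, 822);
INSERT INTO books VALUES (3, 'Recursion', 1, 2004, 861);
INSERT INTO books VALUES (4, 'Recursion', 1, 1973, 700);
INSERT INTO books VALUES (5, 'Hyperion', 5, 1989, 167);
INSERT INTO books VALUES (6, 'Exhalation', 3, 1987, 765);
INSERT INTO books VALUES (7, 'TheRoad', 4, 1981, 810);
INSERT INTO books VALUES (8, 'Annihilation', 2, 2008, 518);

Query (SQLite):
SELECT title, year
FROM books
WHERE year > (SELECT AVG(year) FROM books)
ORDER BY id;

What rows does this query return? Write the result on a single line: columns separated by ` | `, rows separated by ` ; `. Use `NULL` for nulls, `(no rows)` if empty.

Shogun | 1990 ; Recursion | 2004 ; Annihilation | 2008

Scalar subquery: AVG(year) over all books rows = 1989.25.
Keep rows where year > that value.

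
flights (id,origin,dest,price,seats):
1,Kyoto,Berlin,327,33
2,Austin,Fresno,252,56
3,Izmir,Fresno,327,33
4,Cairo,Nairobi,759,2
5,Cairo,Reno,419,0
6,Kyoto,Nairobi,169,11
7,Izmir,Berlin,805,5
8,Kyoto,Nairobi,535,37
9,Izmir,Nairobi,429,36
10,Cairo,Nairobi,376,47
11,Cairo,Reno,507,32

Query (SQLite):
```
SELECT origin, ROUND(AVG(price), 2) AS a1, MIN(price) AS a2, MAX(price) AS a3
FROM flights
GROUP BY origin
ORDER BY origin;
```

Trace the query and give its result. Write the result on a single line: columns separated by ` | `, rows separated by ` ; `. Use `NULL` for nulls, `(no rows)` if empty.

Group flights by origin.
Per group compute: ROUND(AVG(price), 2), MIN(price), MAX(price).
  Austin: ids {2} → ROUND(AVG(price), 2)=252, MIN(price)=252, MAX(price)=252
  Cairo: ids {4, 5, 10, 11} → ROUND(AVG(price), 2)=515.25, MIN(price)=376, MAX(price)=759
  Izmir: ids {3, 7, 9} → ROUND(AVG(price), 2)=520.33, MIN(price)=327, MAX(price)=805
  Kyoto: ids {1, 6, 8} → ROUND(AVG(price), 2)=343.67, MIN(price)=169, MAX(price)=535

Austin | 252 | 252 | 252 ; Cairo | 515.25 | 376 | 759 ; Izmir | 520.33 | 327 | 805 ; Kyoto | 343.67 | 169 | 535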